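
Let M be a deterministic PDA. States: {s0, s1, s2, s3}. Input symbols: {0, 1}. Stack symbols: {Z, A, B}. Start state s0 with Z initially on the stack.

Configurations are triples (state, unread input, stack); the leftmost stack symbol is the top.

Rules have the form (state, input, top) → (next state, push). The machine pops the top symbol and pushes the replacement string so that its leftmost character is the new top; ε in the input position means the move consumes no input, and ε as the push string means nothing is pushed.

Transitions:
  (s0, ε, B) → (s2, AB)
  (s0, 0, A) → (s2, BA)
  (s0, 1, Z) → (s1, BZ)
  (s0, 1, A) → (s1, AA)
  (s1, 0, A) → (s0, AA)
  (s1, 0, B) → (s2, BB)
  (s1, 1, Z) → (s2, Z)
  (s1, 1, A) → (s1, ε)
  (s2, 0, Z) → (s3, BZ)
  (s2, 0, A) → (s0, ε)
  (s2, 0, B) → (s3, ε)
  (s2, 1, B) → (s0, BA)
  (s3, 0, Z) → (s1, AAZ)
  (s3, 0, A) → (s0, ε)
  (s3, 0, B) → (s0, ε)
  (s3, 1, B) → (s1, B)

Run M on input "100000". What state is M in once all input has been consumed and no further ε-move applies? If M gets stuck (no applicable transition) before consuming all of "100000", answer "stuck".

(s0, 100000, Z)
  read 1, top Z: go to s1, push BZ → (s1, 00000, BZ)
  read 0, top B: go to s2, push BB → (s2, 0000, BBZ)
  read 0, top B: go to s3, push ε → (s3, 000, BZ)
  read 0, top B: go to s0, push ε → (s0, 00, Z)
No transition for (s0, 0, top Z); M blocks with input 00 remaining.

stuck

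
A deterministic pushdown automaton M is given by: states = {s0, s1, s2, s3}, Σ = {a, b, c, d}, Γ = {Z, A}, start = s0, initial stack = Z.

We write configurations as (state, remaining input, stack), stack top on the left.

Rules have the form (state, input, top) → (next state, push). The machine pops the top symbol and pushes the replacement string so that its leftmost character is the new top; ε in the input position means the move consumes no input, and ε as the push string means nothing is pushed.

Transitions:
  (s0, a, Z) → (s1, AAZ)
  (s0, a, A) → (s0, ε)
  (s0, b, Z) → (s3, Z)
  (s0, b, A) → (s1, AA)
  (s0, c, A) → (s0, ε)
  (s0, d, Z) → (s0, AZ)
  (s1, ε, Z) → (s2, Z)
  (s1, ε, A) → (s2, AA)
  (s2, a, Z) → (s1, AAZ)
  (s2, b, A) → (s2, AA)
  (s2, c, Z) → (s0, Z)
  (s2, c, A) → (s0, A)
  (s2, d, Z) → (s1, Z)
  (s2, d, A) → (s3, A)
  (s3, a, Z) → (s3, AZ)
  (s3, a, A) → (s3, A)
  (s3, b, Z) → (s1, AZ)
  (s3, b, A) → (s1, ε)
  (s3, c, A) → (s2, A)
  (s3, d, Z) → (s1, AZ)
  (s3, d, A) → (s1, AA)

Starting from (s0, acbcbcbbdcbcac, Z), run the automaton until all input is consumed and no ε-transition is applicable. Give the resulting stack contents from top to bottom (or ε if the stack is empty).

AAAAAAAAAZ

(s0, acbcbcbbdcbcac, Z)
  read a, top Z: go to s1, push AAZ → (s1, cbcbcbbdcbcac, AAZ)
  ε-move, top A: go to s2, push AA → (s2, cbcbcbbdcbcac, AAAZ)
  read c, top A: go to s0, push A → (s0, bcbcbbdcbcac, AAAZ)
  read b, top A: go to s1, push AA → (s1, cbcbbdcbcac, AAAAZ)
  ε-move, top A: go to s2, push AA → (s2, cbcbbdcbcac, AAAAAZ)
  read c, top A: go to s0, push A → (s0, bcbbdcbcac, AAAAAZ)
  read b, top A: go to s1, push AA → (s1, cbbdcbcac, AAAAAAZ)
  ε-move, top A: go to s2, push AA → (s2, cbbdcbcac, AAAAAAAZ)
  read c, top A: go to s0, push A → (s0, bbdcbcac, AAAAAAAZ)
  read b, top A: go to s1, push AA → (s1, bdcbcac, AAAAAAAAZ)
  ε-move, top A: go to s2, push AA → (s2, bdcbcac, AAAAAAAAAZ)
  read b, top A: go to s2, push AA → (s2, dcbcac, AAAAAAAAAAZ)
  read d, top A: go to s3, push A → (s3, cbcac, AAAAAAAAAAZ)
  read c, top A: go to s2, push A → (s2, bcac, AAAAAAAAAAZ)
  read b, top A: go to s2, push AA → (s2, cac, AAAAAAAAAAAZ)
  read c, top A: go to s0, push A → (s0, ac, AAAAAAAAAAAZ)
  read a, top A: go to s0, push ε → (s0, c, AAAAAAAAAAZ)
  read c, top A: go to s0, push ε → (s0, ε, AAAAAAAAAZ)
All input consumed in state s0 with stack AAAAAAAAAZ.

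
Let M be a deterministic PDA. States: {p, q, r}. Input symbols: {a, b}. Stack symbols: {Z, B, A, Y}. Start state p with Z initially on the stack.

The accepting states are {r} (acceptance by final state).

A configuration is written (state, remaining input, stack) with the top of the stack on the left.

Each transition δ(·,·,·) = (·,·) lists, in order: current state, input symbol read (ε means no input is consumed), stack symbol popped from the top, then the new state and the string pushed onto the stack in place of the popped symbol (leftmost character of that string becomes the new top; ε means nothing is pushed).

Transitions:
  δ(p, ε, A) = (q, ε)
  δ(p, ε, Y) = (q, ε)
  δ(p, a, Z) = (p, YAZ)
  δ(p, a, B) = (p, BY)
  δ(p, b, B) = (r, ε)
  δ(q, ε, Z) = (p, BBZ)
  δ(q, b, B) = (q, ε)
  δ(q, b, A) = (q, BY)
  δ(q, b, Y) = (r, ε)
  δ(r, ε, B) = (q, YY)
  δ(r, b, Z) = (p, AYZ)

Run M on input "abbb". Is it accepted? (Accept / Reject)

Accept

(p, abbb, Z)
  read a, top Z: go to p, push YAZ → (p, bbb, YAZ)
  ε-move, top Y: go to q, push ε → (q, bbb, AZ)
  read b, top A: go to q, push BY → (q, bb, BYZ)
  read b, top B: go to q, push ε → (q, b, YZ)
  read b, top Y: go to r, push ε → (r, ε, Z)
All input consumed; state r ∈ F.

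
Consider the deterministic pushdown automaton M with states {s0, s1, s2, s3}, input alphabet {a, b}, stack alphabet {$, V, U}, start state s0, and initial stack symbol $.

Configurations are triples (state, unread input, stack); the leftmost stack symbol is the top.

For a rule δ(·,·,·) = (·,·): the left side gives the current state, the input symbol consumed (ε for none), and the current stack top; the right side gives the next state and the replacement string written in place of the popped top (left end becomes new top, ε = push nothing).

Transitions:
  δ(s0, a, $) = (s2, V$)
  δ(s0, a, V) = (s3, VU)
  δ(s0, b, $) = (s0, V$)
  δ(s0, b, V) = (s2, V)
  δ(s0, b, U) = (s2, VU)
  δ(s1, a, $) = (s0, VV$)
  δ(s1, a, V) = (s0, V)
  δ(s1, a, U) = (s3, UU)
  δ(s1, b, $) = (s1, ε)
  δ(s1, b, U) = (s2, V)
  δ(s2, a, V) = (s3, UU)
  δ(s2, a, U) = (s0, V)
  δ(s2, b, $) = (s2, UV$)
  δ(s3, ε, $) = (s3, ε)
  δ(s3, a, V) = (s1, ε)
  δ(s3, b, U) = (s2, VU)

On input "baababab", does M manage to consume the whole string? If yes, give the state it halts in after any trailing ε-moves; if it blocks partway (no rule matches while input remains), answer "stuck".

s2

(s0, baababab, $) ⊢ (s0, aababab, V$) ⊢ (s3, ababab, VU$) ⊢ (s1, babab, U$) ⊢ (s2, abab, V$) ⊢ (s3, bab, UU$) ⊢ (s2, ab, VUU$) ⊢ (s3, b, UUUU$) ⊢ (s2, ε, VUUUU$)
All input consumed; M is in state s2.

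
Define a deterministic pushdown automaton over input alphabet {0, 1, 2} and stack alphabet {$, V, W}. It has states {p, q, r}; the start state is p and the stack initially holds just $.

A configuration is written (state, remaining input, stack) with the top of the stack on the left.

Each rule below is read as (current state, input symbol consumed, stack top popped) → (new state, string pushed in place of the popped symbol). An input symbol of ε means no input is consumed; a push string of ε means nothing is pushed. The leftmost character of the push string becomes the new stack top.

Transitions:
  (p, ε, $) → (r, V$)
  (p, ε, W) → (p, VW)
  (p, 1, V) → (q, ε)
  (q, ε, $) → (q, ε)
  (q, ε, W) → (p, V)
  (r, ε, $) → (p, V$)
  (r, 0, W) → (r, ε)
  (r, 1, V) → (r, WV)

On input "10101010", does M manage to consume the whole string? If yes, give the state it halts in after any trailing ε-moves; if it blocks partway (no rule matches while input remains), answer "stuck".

r

(p, 10101010, $) ⊢ (r, 10101010, V$) ⊢ (r, 0101010, WV$) ⊢ (r, 101010, V$) ⊢ (r, 01010, WV$) ⊢ (r, 1010, V$) ⊢ (r, 010, WV$) ⊢ (r, 10, V$) ⊢ (r, 0, WV$) ⊢ (r, ε, V$)
All input consumed; M is in state r.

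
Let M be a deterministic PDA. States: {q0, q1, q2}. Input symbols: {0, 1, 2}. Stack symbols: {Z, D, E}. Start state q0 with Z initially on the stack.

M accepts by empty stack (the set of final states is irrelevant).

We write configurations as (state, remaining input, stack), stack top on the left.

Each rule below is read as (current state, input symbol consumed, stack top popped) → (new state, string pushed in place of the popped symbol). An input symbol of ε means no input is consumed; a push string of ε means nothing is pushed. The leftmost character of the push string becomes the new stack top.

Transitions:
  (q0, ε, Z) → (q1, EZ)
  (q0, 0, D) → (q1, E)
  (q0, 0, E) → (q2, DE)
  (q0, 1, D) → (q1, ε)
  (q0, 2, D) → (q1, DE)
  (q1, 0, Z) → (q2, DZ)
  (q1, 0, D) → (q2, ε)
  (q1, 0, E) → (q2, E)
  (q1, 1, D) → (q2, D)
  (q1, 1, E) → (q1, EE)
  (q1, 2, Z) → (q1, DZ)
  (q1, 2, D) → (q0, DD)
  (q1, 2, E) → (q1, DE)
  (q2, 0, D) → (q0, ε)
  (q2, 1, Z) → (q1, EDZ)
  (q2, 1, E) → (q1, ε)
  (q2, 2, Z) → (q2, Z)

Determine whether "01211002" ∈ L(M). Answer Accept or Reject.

Reject

(q0, 01211002, Z)
  ε-move, top Z: go to q1, push EZ → (q1, 01211002, EZ)
  read 0, top E: go to q2, push E → (q2, 1211002, EZ)
  read 1, top E: go to q1, push ε → (q1, 211002, Z)
  read 2, top Z: go to q1, push DZ → (q1, 11002, DZ)
  read 1, top D: go to q2, push D → (q2, 1002, DZ)
No transition applies at (q2, 1002, DZ); input not fully consumed.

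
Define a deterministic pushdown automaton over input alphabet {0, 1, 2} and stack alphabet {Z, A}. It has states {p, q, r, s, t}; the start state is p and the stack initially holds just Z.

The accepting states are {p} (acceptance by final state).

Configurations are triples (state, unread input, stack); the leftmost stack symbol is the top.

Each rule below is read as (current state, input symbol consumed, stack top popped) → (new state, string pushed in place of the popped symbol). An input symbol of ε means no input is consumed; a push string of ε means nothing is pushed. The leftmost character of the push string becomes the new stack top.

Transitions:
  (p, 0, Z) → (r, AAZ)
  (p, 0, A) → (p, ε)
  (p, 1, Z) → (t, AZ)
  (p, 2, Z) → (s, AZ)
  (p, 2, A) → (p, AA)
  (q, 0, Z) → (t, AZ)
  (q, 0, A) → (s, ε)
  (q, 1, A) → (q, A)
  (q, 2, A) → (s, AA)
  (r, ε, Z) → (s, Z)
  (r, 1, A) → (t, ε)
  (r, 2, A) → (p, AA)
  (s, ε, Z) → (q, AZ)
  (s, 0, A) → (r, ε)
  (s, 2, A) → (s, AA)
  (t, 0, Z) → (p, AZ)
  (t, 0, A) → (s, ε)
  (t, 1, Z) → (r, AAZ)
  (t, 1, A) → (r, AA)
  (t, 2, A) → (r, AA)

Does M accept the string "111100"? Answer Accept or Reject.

(p, 111100, Z) ⊢ (t, 11100, AZ) ⊢ (r, 1100, AAZ) ⊢ (t, 100, AZ) ⊢ (r, 00, AAZ)
No transition applies at (r, 00, AAZ); input not fully consumed.

Reject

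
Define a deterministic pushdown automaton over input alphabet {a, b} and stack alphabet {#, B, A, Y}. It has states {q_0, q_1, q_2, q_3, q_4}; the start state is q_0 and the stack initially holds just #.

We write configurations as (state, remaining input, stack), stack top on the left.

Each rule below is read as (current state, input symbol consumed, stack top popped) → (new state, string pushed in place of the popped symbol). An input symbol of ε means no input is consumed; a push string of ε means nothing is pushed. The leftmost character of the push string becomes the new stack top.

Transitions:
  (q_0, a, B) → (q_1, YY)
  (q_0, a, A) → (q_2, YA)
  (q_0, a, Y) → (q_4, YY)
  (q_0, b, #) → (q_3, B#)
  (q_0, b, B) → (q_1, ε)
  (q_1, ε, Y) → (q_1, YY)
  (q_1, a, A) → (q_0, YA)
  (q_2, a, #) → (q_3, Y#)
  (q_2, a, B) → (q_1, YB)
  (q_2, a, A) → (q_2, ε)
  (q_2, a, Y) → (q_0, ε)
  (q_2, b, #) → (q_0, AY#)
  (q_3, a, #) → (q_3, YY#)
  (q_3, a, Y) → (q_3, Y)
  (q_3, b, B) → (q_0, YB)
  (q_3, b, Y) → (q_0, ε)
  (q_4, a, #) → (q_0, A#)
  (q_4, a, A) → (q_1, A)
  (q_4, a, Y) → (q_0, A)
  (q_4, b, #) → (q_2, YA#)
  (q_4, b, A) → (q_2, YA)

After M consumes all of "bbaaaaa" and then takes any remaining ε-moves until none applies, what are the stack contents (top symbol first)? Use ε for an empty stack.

(q_0, bbaaaaa, #)
  read b, top #: go to q_3, push B# → (q_3, baaaaa, B#)
  read b, top B: go to q_0, push YB → (q_0, aaaaa, YB#)
  read a, top Y: go to q_4, push YY → (q_4, aaaa, YYB#)
  read a, top Y: go to q_0, push A → (q_0, aaa, AYB#)
  read a, top A: go to q_2, push YA → (q_2, aa, YAYB#)
  read a, top Y: go to q_0, push ε → (q_0, a, AYB#)
  read a, top A: go to q_2, push YA → (q_2, ε, YAYB#)
All input consumed in state q_2 with stack YAYB#.

YAYB#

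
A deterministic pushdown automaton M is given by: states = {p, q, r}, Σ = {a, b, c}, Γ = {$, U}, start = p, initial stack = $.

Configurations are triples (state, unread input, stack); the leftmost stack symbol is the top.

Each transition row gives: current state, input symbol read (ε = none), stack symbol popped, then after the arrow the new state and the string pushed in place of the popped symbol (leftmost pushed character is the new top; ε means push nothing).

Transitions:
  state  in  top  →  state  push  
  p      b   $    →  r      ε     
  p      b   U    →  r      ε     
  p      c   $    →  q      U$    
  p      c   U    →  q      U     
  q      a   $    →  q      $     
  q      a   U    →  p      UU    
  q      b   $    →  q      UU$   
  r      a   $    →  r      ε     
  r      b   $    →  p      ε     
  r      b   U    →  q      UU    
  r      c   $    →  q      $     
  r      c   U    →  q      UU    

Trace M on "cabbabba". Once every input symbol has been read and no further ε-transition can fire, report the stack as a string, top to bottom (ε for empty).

(p, cabbabba, $)
  read c, top $: go to q, push U$ → (q, abbabba, U$)
  read a, top U: go to p, push UU → (p, bbabba, UU$)
  read b, top U: go to r, push ε → (r, babba, U$)
  read b, top U: go to q, push UU → (q, abba, UU$)
  read a, top U: go to p, push UU → (p, bba, UUU$)
  read b, top U: go to r, push ε → (r, ba, UU$)
  read b, top U: go to q, push UU → (q, a, UUU$)
  read a, top U: go to p, push UU → (p, ε, UUUU$)
All input consumed in state p with stack UUUU$.

UUUU$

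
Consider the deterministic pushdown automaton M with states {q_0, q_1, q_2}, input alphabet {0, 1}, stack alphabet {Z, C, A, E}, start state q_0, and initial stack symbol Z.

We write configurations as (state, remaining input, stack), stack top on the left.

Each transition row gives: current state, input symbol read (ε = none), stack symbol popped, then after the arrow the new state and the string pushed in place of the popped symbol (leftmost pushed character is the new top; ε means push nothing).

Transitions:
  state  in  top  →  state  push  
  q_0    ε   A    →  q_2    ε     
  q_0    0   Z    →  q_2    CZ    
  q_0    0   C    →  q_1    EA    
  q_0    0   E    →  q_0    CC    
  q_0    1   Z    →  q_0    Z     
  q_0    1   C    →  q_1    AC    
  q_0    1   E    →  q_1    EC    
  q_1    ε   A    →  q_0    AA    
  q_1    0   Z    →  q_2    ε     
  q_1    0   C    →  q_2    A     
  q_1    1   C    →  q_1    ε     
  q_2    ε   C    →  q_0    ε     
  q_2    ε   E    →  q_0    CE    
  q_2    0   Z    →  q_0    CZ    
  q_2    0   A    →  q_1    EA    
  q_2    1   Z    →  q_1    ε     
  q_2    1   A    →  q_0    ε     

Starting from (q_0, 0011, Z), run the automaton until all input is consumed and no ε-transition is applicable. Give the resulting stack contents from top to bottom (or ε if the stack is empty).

Z

(q_0, 0011, Z)
  read 0, top Z: go to q_2, push CZ → (q_2, 011, CZ)
  ε-move, top C: go to q_0, push ε → (q_0, 011, Z)
  read 0, top Z: go to q_2, push CZ → (q_2, 11, CZ)
  ε-move, top C: go to q_0, push ε → (q_0, 11, Z)
  read 1, top Z: go to q_0, push Z → (q_0, 1, Z)
  read 1, top Z: go to q_0, push Z → (q_0, ε, Z)
All input consumed in state q_0 with stack Z.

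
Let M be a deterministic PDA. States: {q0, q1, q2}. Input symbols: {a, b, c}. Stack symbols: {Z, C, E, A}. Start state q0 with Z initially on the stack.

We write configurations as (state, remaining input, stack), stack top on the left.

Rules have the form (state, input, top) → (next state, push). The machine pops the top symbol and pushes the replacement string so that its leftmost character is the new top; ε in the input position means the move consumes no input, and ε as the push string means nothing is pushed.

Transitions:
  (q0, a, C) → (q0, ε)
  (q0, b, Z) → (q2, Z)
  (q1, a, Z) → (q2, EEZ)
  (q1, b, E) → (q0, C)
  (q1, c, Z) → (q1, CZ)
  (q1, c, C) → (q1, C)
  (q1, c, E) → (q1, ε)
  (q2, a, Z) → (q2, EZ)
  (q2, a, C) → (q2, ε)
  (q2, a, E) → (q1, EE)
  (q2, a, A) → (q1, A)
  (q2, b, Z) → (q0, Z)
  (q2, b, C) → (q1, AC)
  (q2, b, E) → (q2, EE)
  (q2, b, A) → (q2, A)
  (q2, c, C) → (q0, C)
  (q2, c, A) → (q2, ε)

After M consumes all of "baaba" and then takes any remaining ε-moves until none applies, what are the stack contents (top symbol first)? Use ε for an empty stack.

(q0, baaba, Z)
  read b, top Z: go to q2, push Z → (q2, aaba, Z)
  read a, top Z: go to q2, push EZ → (q2, aba, EZ)
  read a, top E: go to q1, push EE → (q1, ba, EEZ)
  read b, top E: go to q0, push C → (q0, a, CEZ)
  read a, top C: go to q0, push ε → (q0, ε, EZ)
All input consumed in state q0 with stack EZ.

EZ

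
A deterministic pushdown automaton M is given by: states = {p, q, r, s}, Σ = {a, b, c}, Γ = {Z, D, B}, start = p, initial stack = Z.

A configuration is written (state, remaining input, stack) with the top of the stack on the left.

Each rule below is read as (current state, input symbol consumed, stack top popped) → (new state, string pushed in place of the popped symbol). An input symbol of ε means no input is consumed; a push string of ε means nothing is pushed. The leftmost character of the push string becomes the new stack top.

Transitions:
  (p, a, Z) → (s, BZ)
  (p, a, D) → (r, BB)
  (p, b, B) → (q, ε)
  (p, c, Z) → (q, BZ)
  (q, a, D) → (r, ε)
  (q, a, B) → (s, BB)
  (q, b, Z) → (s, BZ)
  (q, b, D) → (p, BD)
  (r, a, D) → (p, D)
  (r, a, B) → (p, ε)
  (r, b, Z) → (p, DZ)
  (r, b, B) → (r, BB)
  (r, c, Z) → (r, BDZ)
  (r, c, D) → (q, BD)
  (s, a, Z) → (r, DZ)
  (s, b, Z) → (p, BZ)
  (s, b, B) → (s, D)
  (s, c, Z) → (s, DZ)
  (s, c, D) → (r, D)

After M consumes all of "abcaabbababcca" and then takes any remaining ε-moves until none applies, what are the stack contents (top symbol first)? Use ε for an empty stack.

(p, abcaabbababcca, Z)
  read a, top Z: go to s, push BZ → (s, bcaabbababcca, BZ)
  read b, top B: go to s, push D → (s, caabbababcca, DZ)
  read c, top D: go to r, push D → (r, aabbababcca, DZ)
  read a, top D: go to p, push D → (p, abbababcca, DZ)
  read a, top D: go to r, push BB → (r, bbababcca, BBZ)
  read b, top B: go to r, push BB → (r, bababcca, BBBZ)
  read b, top B: go to r, push BB → (r, ababcca, BBBBZ)
  read a, top B: go to p, push ε → (p, babcca, BBBZ)
  read b, top B: go to q, push ε → (q, abcca, BBZ)
  read a, top B: go to s, push BB → (s, bcca, BBBZ)
  read b, top B: go to s, push D → (s, cca, DBBZ)
  read c, top D: go to r, push D → (r, ca, DBBZ)
  read c, top D: go to q, push BD → (q, a, BDBBZ)
  read a, top B: go to s, push BB → (s, ε, BBDBBZ)
All input consumed in state s with stack BBDBBZ.

BBDBBZ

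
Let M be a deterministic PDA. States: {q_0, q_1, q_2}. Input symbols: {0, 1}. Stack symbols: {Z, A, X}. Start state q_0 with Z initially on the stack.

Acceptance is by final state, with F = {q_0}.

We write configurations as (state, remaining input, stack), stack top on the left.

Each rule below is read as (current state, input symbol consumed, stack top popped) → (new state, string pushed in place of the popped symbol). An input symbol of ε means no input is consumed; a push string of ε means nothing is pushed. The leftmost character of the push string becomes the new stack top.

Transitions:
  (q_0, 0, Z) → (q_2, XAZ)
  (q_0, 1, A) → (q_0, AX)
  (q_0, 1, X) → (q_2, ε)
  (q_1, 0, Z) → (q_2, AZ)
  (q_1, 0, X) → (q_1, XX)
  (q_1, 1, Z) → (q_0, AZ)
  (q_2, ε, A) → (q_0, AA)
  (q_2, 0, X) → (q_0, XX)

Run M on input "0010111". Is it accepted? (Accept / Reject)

(q_0, 0010111, Z)
  read 0, top Z: go to q_2, push XAZ → (q_2, 010111, XAZ)
  read 0, top X: go to q_0, push XX → (q_0, 10111, XXAZ)
  read 1, top X: go to q_2, push ε → (q_2, 0111, XAZ)
  read 0, top X: go to q_0, push XX → (q_0, 111, XXAZ)
  read 1, top X: go to q_2, push ε → (q_2, 11, XAZ)
No transition applies at (q_2, 11, XAZ); input not fully consumed.

Reject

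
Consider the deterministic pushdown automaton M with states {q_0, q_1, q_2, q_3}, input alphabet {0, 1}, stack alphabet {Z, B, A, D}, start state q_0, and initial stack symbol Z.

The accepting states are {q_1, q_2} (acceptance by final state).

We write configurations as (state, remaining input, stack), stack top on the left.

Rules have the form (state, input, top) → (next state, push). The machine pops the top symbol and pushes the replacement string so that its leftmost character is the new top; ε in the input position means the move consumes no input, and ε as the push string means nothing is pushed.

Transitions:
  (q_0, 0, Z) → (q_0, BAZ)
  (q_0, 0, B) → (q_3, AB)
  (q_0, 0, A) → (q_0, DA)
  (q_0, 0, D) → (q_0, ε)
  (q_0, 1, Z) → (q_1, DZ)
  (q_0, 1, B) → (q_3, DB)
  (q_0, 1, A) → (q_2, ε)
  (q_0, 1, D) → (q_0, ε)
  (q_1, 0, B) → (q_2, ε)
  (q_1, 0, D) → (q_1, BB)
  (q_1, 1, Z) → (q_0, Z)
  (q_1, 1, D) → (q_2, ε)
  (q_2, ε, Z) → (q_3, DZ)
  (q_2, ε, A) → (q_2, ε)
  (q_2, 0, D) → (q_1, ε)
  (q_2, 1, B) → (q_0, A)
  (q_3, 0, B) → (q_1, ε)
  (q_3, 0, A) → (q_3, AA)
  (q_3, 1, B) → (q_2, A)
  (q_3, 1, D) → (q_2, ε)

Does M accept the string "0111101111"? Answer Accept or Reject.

(q_0, 0111101111, Z)
  read 0, top Z: go to q_0, push BAZ → (q_0, 111101111, BAZ)
  read 1, top B: go to q_3, push DB → (q_3, 11101111, DBAZ)
  read 1, top D: go to q_2, push ε → (q_2, 1101111, BAZ)
  read 1, top B: go to q_0, push A → (q_0, 101111, AAZ)
  read 1, top A: go to q_2, push ε → (q_2, 01111, AZ)
  ε-move, top A: go to q_2, push ε → (q_2, 01111, Z)
  ε-move, top Z: go to q_3, push DZ → (q_3, 01111, DZ)
No transition applies at (q_3, 01111, DZ); input not fully consumed.

Reject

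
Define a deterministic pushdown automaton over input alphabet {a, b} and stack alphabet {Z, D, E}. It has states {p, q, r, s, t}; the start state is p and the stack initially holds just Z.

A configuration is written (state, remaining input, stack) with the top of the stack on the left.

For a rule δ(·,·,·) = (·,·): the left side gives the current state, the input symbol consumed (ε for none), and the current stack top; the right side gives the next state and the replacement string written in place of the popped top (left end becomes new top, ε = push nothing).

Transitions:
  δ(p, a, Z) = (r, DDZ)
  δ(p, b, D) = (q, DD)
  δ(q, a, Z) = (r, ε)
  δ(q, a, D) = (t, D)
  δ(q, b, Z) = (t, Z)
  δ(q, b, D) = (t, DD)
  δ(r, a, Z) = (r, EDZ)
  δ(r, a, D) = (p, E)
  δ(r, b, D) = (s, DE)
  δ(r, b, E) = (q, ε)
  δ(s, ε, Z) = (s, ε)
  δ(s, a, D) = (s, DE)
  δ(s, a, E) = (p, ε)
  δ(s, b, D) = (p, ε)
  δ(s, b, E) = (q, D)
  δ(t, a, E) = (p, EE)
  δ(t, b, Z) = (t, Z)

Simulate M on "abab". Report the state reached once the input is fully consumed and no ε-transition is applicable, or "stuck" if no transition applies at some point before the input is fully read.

(p, abab, Z)
  read a, top Z: go to r, push DDZ → (r, bab, DDZ)
  read b, top D: go to s, push DE → (s, ab, DEDZ)
  read a, top D: go to s, push DE → (s, b, DEEDZ)
  read b, top D: go to p, push ε → (p, ε, EEDZ)
All input consumed; M is in state p.

p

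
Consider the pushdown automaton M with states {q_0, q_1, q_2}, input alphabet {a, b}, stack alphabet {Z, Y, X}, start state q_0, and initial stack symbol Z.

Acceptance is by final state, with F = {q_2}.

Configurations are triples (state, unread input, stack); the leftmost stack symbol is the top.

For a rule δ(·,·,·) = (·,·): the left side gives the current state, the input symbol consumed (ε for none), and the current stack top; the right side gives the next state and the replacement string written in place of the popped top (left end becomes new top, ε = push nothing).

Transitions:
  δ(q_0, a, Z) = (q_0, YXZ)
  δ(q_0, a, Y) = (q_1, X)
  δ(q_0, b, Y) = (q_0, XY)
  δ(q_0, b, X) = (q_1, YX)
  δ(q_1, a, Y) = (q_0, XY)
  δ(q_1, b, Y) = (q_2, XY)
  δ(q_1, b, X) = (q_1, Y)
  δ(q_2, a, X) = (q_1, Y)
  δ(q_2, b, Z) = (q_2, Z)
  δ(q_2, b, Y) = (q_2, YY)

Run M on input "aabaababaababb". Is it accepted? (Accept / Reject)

Reject

No computation consumes all input and reaches a final state.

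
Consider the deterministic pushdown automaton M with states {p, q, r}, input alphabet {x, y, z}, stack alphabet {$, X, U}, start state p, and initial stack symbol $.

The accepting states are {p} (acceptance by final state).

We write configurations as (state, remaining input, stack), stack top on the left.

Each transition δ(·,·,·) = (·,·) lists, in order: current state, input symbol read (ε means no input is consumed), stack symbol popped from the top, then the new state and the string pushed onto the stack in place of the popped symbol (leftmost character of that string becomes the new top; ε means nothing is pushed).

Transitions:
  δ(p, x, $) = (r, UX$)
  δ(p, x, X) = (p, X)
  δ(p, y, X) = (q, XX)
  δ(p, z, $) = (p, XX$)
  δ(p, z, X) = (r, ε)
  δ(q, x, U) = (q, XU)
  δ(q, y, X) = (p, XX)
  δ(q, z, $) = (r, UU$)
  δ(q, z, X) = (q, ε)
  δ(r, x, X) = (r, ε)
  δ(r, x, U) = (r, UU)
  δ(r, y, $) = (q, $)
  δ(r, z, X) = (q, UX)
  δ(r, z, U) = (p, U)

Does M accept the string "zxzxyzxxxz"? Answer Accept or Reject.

(p, zxzxyzxxxz, $) ⊢ (p, xzxyzxxxz, XX$) ⊢ (p, zxyzxxxz, XX$) ⊢ (r, xyzxxxz, X$) ⊢ (r, yzxxxz, $) ⊢ (q, zxxxz, $) ⊢ (r, xxxz, UU$) ⊢ (r, xxz, UUU$) ⊢ (r, xz, UUUU$) ⊢ (r, z, UUUUU$) ⊢ (p, ε, UUUUU$)
All input consumed; state p ∈ F.

Accept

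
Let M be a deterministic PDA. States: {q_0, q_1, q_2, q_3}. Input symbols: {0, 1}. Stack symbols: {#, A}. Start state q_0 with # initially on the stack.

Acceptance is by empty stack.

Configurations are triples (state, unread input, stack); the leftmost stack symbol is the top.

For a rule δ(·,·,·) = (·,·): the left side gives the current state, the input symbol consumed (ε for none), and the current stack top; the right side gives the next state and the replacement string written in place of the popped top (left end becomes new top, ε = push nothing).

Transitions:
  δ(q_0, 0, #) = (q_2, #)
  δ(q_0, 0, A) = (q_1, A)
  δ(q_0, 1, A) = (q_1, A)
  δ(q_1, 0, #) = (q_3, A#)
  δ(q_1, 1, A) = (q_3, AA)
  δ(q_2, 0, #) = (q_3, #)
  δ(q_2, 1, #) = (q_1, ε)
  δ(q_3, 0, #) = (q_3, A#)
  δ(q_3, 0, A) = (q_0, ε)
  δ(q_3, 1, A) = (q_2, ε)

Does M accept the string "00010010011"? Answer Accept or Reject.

(q_0, 00010010011, #)
  read 0, top #: go to q_2, push # → (q_2, 0010010011, #)
  read 0, top #: go to q_3, push # → (q_3, 010010011, #)
  read 0, top #: go to q_3, push A# → (q_3, 10010011, A#)
  read 1, top A: go to q_2, push ε → (q_2, 0010011, #)
  read 0, top #: go to q_3, push # → (q_3, 010011, #)
  read 0, top #: go to q_3, push A# → (q_3, 10011, A#)
  read 1, top A: go to q_2, push ε → (q_2, 0011, #)
  read 0, top #: go to q_3, push # → (q_3, 011, #)
  read 0, top #: go to q_3, push A# → (q_3, 11, A#)
  read 1, top A: go to q_2, push ε → (q_2, 1, #)
  read 1, top #: go to q_1, push ε → (q_1, ε, ε)
All input consumed and the stack is empty.

Accept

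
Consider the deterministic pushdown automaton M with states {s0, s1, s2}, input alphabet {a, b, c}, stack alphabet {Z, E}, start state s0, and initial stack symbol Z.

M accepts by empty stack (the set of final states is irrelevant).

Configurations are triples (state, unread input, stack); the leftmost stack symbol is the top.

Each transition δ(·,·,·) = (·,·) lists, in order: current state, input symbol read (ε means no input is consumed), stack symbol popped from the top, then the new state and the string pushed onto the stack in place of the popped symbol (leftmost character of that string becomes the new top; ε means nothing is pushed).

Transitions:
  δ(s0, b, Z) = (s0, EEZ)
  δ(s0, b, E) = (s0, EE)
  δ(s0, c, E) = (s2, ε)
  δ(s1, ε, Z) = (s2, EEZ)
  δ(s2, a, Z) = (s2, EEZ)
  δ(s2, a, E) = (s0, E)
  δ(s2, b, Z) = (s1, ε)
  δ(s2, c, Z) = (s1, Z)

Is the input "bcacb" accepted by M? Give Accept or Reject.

Accept

(s0, bcacb, Z)
  read b, top Z: go to s0, push EEZ → (s0, cacb, EEZ)
  read c, top E: go to s2, push ε → (s2, acb, EZ)
  read a, top E: go to s0, push E → (s0, cb, EZ)
  read c, top E: go to s2, push ε → (s2, b, Z)
  read b, top Z: go to s1, push ε → (s1, ε, ε)
All input consumed and the stack is empty.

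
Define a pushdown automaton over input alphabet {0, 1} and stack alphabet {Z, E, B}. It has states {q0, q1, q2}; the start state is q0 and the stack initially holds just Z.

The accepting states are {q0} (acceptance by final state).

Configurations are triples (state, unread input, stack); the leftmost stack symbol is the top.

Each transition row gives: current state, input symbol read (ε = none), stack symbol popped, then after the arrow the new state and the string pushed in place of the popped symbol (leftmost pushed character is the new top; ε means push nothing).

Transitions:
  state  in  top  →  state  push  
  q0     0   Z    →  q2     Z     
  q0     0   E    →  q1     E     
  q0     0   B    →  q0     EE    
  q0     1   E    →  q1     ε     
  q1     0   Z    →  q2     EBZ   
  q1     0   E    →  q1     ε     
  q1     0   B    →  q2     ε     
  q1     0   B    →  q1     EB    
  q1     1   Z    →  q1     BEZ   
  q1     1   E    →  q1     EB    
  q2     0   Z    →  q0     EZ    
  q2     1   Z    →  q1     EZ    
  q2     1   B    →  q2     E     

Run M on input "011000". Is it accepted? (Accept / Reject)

One accepting computation: (q0, 011000, Z) ⊢ (q2, 11000, Z) ⊢ (q1, 1000, EZ) ⊢ (q1, 000, EBZ) ⊢ (q1, 00, BZ) ⊢ (q2, 0, Z) ⊢ (q0, ε, EZ)
All input consumed and state q0 ∈ F.

Accept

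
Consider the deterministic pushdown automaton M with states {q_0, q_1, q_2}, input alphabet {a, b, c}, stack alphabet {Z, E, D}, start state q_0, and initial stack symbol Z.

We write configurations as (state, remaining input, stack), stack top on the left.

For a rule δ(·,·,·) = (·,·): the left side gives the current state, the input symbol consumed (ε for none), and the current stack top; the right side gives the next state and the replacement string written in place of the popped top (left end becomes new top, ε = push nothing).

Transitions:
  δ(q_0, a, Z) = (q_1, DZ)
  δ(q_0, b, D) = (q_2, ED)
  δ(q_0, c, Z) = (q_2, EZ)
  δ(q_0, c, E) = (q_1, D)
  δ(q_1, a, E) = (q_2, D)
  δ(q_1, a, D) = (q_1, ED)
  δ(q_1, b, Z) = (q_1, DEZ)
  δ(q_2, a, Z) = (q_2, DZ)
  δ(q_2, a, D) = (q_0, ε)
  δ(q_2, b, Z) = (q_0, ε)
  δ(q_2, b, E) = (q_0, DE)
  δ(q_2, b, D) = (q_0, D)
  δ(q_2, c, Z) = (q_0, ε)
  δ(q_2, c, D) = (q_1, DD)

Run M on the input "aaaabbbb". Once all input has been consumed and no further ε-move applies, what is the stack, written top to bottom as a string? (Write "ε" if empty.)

DEDEDZ

(q_0, aaaabbbb, Z) ⊢ (q_1, aaabbbb, DZ) ⊢ (q_1, aabbbb, EDZ) ⊢ (q_2, abbbb, DDZ) ⊢ (q_0, bbbb, DZ) ⊢ (q_2, bbb, EDZ) ⊢ (q_0, bb, DEDZ) ⊢ (q_2, b, EDEDZ) ⊢ (q_0, ε, DEDEDZ)
All input consumed in state q_0 with stack DEDEDZ.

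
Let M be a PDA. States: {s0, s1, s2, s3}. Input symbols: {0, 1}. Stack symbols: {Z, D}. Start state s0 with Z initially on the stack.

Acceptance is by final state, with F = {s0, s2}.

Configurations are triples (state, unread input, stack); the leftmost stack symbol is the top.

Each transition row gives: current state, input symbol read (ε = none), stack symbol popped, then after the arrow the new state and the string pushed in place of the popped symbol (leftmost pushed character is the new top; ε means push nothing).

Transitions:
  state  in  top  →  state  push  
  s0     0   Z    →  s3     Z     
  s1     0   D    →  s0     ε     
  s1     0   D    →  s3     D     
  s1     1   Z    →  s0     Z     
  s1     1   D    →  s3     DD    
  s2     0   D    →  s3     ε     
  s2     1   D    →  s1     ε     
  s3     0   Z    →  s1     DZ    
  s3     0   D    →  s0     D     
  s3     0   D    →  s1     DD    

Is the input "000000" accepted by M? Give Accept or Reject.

Accept

One accepting computation: (s0, 000000, Z) ⊢ (s3, 00000, Z) ⊢ (s1, 0000, DZ) ⊢ (s0, 000, Z) ⊢ (s3, 00, Z) ⊢ (s1, 0, DZ) ⊢ (s0, ε, Z)
All input consumed and state s0 ∈ F.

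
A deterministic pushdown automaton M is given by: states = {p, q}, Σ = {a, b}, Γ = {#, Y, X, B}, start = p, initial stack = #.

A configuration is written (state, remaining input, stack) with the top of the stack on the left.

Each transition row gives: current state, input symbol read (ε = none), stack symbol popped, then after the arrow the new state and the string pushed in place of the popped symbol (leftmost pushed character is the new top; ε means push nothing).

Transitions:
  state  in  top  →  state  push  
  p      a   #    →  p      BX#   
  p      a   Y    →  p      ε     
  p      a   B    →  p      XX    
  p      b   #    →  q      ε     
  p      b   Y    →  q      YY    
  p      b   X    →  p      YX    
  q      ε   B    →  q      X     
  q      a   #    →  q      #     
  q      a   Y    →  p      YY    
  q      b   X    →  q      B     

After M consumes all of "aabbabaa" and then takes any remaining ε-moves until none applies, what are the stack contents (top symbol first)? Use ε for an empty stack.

YYYYXXX#

(p, aabbabaa, #) ⊢ (p, abbabaa, BX#) ⊢ (p, bbabaa, XXX#) ⊢ (p, babaa, YXXX#) ⊢ (q, abaa, YYXXX#) ⊢ (p, baa, YYYXXX#) ⊢ (q, aa, YYYYXXX#) ⊢ (p, a, YYYYYXXX#) ⊢ (p, ε, YYYYXXX#)
All input consumed in state p with stack YYYYXXX#.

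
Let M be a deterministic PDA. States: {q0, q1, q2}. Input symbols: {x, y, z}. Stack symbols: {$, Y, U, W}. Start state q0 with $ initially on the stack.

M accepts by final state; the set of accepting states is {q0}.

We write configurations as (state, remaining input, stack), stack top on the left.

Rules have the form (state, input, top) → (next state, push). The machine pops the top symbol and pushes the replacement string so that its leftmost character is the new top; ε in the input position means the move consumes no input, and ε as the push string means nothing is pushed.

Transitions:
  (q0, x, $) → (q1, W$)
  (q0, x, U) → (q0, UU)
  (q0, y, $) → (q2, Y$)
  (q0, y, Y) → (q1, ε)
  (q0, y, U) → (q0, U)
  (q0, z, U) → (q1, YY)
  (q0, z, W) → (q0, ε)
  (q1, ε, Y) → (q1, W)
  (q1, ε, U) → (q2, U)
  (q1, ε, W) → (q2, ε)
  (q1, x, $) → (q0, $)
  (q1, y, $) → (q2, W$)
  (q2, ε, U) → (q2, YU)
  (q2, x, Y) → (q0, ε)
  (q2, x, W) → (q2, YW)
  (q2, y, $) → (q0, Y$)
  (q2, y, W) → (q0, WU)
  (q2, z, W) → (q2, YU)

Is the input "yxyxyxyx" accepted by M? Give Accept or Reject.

(q0, yxyxyxyx, $)
  read y, top $: go to q2, push Y$ → (q2, xyxyxyx, Y$)
  read x, top Y: go to q0, push ε → (q0, yxyxyx, $)
  read y, top $: go to q2, push Y$ → (q2, xyxyx, Y$)
  read x, top Y: go to q0, push ε → (q0, yxyx, $)
  read y, top $: go to q2, push Y$ → (q2, xyx, Y$)
  read x, top Y: go to q0, push ε → (q0, yx, $)
  read y, top $: go to q2, push Y$ → (q2, x, Y$)
  read x, top Y: go to q0, push ε → (q0, ε, $)
All input consumed; state q0 ∈ F.

Accept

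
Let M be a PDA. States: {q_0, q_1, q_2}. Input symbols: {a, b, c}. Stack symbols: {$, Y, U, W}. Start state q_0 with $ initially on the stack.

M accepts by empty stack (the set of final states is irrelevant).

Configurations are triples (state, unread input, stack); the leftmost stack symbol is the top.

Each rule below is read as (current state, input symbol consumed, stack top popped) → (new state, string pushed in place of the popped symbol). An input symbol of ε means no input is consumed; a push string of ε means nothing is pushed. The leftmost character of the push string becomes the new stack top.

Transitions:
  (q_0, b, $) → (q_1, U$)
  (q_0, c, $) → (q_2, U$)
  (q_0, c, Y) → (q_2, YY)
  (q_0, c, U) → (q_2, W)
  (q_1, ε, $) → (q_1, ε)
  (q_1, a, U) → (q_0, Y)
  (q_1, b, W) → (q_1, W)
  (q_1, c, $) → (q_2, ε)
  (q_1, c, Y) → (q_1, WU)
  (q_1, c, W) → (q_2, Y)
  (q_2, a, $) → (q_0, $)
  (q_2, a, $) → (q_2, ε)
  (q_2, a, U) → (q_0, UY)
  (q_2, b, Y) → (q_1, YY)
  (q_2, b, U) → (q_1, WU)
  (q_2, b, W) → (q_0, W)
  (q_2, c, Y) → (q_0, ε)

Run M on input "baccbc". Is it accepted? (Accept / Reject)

No computation consumes all input and empties the stack.

Reject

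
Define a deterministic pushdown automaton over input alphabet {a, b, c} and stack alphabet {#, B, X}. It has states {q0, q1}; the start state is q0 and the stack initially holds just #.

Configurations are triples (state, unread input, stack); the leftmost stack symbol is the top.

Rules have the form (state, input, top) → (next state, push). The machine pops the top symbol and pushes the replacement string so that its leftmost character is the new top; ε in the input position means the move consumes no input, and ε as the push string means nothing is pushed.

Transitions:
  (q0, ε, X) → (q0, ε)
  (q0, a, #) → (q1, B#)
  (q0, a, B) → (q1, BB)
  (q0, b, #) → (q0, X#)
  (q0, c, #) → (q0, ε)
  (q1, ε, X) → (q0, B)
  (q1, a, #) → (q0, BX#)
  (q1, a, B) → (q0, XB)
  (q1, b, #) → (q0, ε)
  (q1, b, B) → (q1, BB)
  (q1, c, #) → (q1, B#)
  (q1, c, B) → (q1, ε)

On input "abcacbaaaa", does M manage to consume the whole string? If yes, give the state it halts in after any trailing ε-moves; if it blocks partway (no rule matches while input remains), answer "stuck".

(q0, abcacbaaaa, #)
  read a, top #: go to q1, push B# → (q1, bcacbaaaa, B#)
  read b, top B: go to q1, push BB → (q1, cacbaaaa, BB#)
  read c, top B: go to q1, push ε → (q1, acbaaaa, B#)
  read a, top B: go to q0, push XB → (q0, cbaaaa, XB#)
  ε-move, top X: go to q0, push ε → (q0, cbaaaa, B#)
No transition for (q0, c, top B); M blocks with input cbaaaa remaining.

stuck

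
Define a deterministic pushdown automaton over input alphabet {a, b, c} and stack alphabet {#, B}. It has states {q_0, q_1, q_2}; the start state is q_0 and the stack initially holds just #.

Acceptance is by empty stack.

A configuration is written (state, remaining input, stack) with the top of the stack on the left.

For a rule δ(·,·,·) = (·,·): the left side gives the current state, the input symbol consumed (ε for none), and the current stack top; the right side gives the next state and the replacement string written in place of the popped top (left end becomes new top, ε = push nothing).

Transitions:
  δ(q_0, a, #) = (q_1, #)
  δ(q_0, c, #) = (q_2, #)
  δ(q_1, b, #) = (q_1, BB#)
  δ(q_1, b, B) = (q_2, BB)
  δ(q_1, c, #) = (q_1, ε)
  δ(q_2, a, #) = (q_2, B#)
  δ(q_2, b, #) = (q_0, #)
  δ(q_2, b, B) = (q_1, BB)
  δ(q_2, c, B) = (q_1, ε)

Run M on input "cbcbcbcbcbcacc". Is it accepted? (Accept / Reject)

Accept

(q_0, cbcbcbcbcbcacc, #)
  read c, top #: go to q_2, push # → (q_2, bcbcbcbcbcacc, #)
  read b, top #: go to q_0, push # → (q_0, cbcbcbcbcacc, #)
  read c, top #: go to q_2, push # → (q_2, bcbcbcbcacc, #)
  read b, top #: go to q_0, push # → (q_0, cbcbcbcacc, #)
  read c, top #: go to q_2, push # → (q_2, bcbcbcacc, #)
  read b, top #: go to q_0, push # → (q_0, cbcbcacc, #)
  read c, top #: go to q_2, push # → (q_2, bcbcacc, #)
  read b, top #: go to q_0, push # → (q_0, cbcacc, #)
  read c, top #: go to q_2, push # → (q_2, bcacc, #)
  read b, top #: go to q_0, push # → (q_0, cacc, #)
  read c, top #: go to q_2, push # → (q_2, acc, #)
  read a, top #: go to q_2, push B# → (q_2, cc, B#)
  read c, top B: go to q_1, push ε → (q_1, c, #)
  read c, top #: go to q_1, push ε → (q_1, ε, ε)
All input consumed and the stack is empty.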